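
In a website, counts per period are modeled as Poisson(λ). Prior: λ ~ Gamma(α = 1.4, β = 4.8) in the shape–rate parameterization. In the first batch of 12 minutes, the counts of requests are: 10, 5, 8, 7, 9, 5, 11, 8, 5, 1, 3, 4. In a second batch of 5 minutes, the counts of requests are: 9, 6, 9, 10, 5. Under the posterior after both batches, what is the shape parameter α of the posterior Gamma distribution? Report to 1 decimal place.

116.4

With a Gamma(shape α, rate β) prior, the Poisson likelihood is conjugate: the posterior is Gamma(α + ΣXᵢ, β + n).
Batch 1: sum of counts S = 76 over n = 12 minutes.
After batch 1: Gamma(α+S, β+n) = Gamma(1.4+76, 4.8+12) = Gamma(77.4, 16.8).
Batch 2: sum of counts S = 39 over n = 5 minutes.
After batch 2: Gamma(α+S, β+n) = Gamma(77.4+39, 16.8+5) = Gamma(116.4, 21.8).
Posterior α = 116.4.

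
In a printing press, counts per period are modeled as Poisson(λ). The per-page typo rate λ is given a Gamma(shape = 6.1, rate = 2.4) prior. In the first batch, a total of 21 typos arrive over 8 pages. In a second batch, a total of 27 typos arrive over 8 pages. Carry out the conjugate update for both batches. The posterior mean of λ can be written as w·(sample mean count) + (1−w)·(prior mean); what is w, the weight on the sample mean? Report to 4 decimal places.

0.8696

With a Gamma(shape α, rate β) prior, the Poisson likelihood is conjugate: the posterior is Gamma(α + ΣXᵢ, β + n).
Total number of pages: n = 8 + 8 = 16.
Posterior mean = (α₀+S)/(β₀+n) = [n/(β₀+n)]·(S/n) + [β₀/(β₀+n)]·(α₀/β₀), so only n and β₀ enter the weight.
Weight on data w = n/(β₀+n) = 16/(2.4+16) = 16/18.4 = 0.8696.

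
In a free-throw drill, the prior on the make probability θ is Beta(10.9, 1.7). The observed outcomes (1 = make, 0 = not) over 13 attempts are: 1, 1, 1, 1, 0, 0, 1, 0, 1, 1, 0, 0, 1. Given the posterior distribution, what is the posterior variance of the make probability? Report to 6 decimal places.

The Beta prior is conjugate to a Binomial/Bernoulli likelihood; the update adds successes to α and failures to β.
Posterior: Beta(α+k, β+n−k) = Beta(10.9+8, 1.7+5) = Beta(18.9, 6.7).
Var = αβ/((α+β)²(α+β+1)) = 18.9·6.7/(25.6²·26.6) = 0.007264.

0.007264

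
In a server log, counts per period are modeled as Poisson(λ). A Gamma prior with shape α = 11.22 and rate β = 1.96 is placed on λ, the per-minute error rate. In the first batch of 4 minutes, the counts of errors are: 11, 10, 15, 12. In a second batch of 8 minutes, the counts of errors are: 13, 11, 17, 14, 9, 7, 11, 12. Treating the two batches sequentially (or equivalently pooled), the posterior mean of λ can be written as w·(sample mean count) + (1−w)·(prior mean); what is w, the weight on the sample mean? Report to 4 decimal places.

0.8596

With a Gamma(shape α, rate β) prior, the Poisson likelihood is conjugate: the posterior is Gamma(α + ΣXᵢ, β + n).
Total number of minutes: n = 4 + 8 = 12.
Posterior mean = (α₀+S)/(β₀+n) = [n/(β₀+n)]·(S/n) + [β₀/(β₀+n)]·(α₀/β₀), so only n and β₀ enter the weight.
Weight on data w = n/(β₀+n) = 12/(1.96+12) = 12/13.96 = 0.8596.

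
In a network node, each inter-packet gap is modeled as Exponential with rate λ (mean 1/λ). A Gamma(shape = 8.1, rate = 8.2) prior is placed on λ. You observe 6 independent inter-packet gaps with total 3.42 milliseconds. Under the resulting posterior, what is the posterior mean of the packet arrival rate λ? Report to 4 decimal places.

1.2134

With a Gamma(shape α, rate β) prior on the exponential rate λ, the posterior after n observations with total T = Σxᵢ is Gamma(α+n, β+T).
Posterior: Gamma(8.1+6, 8.2+3.42) = Gamma(14.1, 11.62).
Posterior mean of λ = α/β = 14.1/11.62 = 1.2134.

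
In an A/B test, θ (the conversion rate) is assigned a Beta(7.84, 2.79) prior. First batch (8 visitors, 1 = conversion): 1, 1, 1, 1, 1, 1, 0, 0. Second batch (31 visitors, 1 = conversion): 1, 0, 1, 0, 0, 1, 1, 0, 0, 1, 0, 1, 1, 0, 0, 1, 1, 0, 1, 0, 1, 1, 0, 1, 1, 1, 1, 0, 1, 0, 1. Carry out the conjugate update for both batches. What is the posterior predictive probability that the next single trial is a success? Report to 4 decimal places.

The Beta prior is conjugate to a Binomial/Bernoulli likelihood; the update adds successes to α and failures to β.
After batch 1: Beta(7.84+6, 2.79+2) = Beta(13.84, 4.79).
After batch 2: Beta(13.84+18, 4.79+13) = Beta(31.84, 17.79).
For a single future Bernoulli trial, P(success | data) = α/(α+β) = 0.6415.

0.6415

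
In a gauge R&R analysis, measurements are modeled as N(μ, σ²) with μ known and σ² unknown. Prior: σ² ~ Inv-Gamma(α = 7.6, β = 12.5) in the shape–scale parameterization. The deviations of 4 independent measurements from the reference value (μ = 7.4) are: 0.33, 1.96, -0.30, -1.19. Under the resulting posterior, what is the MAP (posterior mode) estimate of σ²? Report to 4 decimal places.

With known mean μ and an Inverse-Gamma(α, β) prior on σ², the Normal likelihood is conjugate: posterior is Inv-Gamma(α + n/2, β + Σ(xᵢ−μ)²/2).
Σ(xᵢ−μ)² = (0.33)² + (1.96)² + (-0.30)² + (-1.19)² = 5.4566.
Posterior: Inv-Gamma(7.6 + 4/2, 12.5 + 5.4566/2) = Inv-Gamma(9.60, 15.22830).
Mode = β/(α+1) = 15.22830/10.60 = 1.4366.

1.4366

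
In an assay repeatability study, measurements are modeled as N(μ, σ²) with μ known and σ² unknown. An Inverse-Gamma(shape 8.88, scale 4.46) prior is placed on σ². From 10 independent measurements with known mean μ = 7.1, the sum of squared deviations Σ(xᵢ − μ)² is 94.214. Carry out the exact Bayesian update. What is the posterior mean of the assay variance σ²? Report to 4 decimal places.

With known mean μ and an Inverse-Gamma(α, β) prior on σ², the Normal likelihood is conjugate: posterior is Inv-Gamma(α + n/2, β + Σ(xᵢ−μ)²/2).
Posterior: Inv-Gamma(8.88 + 10/2, 4.46 + 94.214/2) = Inv-Gamma(13.88, 51.5670).
E[σ²|data] = β/(α−1) = 51.5670/12.88 = 4.0036.

4.0036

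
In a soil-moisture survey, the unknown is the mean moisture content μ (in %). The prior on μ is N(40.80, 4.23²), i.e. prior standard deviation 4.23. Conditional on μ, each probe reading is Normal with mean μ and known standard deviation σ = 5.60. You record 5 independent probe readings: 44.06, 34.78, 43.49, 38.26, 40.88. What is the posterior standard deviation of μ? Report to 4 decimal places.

For Normal data with known variance σ², a Normal(μ₀, σ₀²) prior on μ is conjugate. Posterior precision = 1/σ₀² + n/σ²; posterior mean is the precision-weighted average of μ₀ and x̄.
σ₀² = 4.23² = 17.8929, σ² = 5.60² = 31.36; σ² + n·σ₀² = 31.36 + 5·17.8929 = 120.8245.
Posterior precision = 1/σ₀² + n/σ² = 1/17.8929 + 5/31.36 = (σ² + n·σ₀²)/(σ₀²σ²) = 120.8245/(17.8929·31.36); posterior variance σₙ² = σ₀²σ²/(σ² + n·σ₀²) = 17.8929·31.36/120.8245 = 4.644102.
Posterior SD = √σₙ² = √(17.8929·31.36/120.8245) = 2.1550.

2.1550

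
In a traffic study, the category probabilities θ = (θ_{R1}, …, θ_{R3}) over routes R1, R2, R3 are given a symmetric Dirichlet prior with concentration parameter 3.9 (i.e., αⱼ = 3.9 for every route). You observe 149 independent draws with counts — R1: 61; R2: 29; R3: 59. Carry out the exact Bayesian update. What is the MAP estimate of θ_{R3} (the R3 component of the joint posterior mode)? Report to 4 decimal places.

The Dirichlet prior is conjugate to the Multinomial likelihood: each posterior αⱼ = prior αⱼ + observed count nⱼ.
Posterior concentration: (64.9, 32.9, 62.9), total = 160.7.
Joint mode component: (α_{R3}−1)/(Σα−K) = 61.9/157.7 = 0.3925.

0.3925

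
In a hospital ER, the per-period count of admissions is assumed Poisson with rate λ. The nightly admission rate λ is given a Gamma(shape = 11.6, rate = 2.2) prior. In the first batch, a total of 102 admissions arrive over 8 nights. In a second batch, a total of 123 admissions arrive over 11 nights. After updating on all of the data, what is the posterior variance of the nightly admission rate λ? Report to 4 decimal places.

With a Gamma(shape α, rate β) prior, the Poisson likelihood is conjugate: the posterior is Gamma(α + ΣXᵢ, β + n).
After batch 1: Gamma(α+S, β+n) = Gamma(11.6+102, 2.2+8) = Gamma(113.6, 10.2).
After batch 2: Gamma(α+S, β+n) = Gamma(113.6+123, 10.2+11) = Gamma(236.6, 21.2).
Var = α/β² = 236.6/21.2² = 0.5264.

0.5264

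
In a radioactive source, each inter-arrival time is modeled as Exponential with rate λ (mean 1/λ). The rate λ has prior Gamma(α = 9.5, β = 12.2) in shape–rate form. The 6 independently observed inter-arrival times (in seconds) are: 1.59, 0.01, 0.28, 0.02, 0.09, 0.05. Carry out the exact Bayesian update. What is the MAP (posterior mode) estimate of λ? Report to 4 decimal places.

1.0183

With a Gamma(shape α, rate β) prior on the exponential rate λ, the posterior after n observations with total T = Σxᵢ is Gamma(α+n, β+T).
Sum of observations T = 2.04 seconds; n = 6.
Posterior: Gamma(9.5+6, 12.2+2.04) = Gamma(15.5, 14.24).
Mode = (α−1)/β = 1.0183.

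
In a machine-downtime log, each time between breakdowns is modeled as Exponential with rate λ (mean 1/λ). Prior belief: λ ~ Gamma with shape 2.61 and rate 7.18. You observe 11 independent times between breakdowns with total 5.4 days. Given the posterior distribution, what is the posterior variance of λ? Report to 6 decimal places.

With a Gamma(shape α, rate β) prior on the exponential rate λ, the posterior after n observations with total T = Σxᵢ is Gamma(α+n, β+T).
Posterior: Gamma(2.61+11, 7.18+5.4) = Gamma(13.61, 12.58).
Var = α/β² = 0.086000.

0.086000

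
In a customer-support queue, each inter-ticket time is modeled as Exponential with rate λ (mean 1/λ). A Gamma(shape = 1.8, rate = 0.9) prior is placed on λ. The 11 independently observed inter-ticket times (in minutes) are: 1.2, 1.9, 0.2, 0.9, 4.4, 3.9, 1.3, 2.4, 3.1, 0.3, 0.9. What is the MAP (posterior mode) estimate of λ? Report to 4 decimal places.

0.5514

With a Gamma(shape α, rate β) prior on the exponential rate λ, the posterior after n observations with total T = Σxᵢ is Gamma(α+n, β+T).
Sum of observations T = 20.5 minutes; n = 11.
Posterior: Gamma(1.8+11, 0.9+20.5) = Gamma(12.8, 21.4).
Mode = (α−1)/β = 0.5514.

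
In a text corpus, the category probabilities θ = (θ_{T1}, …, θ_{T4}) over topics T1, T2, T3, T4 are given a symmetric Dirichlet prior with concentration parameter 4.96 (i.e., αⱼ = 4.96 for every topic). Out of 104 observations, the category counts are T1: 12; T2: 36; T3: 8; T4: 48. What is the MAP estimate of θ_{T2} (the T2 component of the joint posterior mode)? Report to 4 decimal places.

0.3334

The Dirichlet prior is conjugate to the Multinomial likelihood: each posterior αⱼ = prior αⱼ + observed count nⱼ.
Posterior concentration: (16.96, 40.96, 12.96, 52.96), total = 123.84.
Joint mode component: (α_{T2}−1)/(Σα−K) = 39.96/119.84 = 0.3334.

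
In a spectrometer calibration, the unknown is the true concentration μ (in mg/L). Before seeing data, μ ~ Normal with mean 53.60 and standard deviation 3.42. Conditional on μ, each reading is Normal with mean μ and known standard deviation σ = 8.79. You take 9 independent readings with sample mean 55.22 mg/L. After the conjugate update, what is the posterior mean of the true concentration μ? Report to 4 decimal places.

54.5343

For Normal data with known variance σ², a Normal(μ₀, σ₀²) prior on μ is conjugate. Posterior precision = 1/σ₀² + n/σ²; posterior mean is the precision-weighted average of μ₀ and x̄.
n·x̄ = 9·55.22 = 496.98.
σ₀² = 3.42² = 11.6964, σ² = 8.79² = 77.2641; σ² + n·σ₀² = 77.2641 + 9·11.6964 = 182.5317.
Posterior mean = (μ₀/σ₀² + n·x̄/σ²)/(1/σ₀² + n/σ²) = (σ²·μ₀ + σ₀²·n·x̄)/(σ² + n·σ₀²) = (77.2641·53.60 + 11.6964·496.98)/182.5317 = 9954.232632/182.5317 = 54.5343.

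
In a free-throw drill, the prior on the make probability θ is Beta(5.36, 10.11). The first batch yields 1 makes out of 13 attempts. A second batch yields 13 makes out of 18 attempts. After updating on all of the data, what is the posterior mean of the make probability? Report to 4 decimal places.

0.4166

The Beta prior is conjugate to a Binomial/Bernoulli likelihood; the update adds successes to α and failures to β.
After batch 1: Beta(5.36+1, 10.11+12) = Beta(6.36, 22.11).
After batch 2: Beta(6.36+13, 22.11+5) = Beta(19.36, 27.11).
Posterior mean = α/(α+β) = 19.36/46.47 = 0.4166.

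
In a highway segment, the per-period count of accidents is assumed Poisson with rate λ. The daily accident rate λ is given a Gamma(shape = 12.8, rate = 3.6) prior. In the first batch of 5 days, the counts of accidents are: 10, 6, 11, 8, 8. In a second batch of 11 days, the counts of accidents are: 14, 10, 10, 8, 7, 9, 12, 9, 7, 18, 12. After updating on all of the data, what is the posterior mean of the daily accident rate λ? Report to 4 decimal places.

With a Gamma(shape α, rate β) prior, the Poisson likelihood is conjugate: the posterior is Gamma(α + ΣXᵢ, β + n).
Batch 1: sum of counts S = 43 over n = 5 days.
After batch 1: Gamma(α+S, β+n) = Gamma(12.8+43, 3.6+5) = Gamma(55.8, 8.6).
Batch 2: sum of counts S = 116 over n = 11 days.
After batch 2: Gamma(α+S, β+n) = Gamma(55.8+116, 8.6+11) = Gamma(171.8, 19.6).
Posterior mean = α/β = 171.8/19.6 = 8.7653.

8.7653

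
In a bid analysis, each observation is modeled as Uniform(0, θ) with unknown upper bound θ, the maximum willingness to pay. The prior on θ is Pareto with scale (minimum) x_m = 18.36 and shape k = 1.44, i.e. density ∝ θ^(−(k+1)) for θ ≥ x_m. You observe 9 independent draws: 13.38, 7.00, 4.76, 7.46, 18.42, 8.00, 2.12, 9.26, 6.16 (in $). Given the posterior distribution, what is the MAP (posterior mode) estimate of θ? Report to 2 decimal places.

18.42

A Pareto(scale x_m, shape k) prior on the upper bound θ of Uniform(0, θ) is conjugate: posterior is Pareto(max(x_m, max xᵢ), k + n).
Sample maximum = 18.42; prior scale x_m = 18.36 → posterior scale = max = 18.42.
Posterior shape = 1.44 + 9 = 10.44.
The Pareto density is decreasing on [x_m, ∞), so the mode is x_m = 18.42.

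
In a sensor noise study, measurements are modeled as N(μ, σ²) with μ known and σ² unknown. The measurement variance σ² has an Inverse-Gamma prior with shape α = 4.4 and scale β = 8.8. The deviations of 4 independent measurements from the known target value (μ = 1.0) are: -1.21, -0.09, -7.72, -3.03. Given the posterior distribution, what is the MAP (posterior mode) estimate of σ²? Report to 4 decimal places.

5.9359

With known mean μ and an Inverse-Gamma(α, β) prior on σ², the Normal likelihood is conjugate: posterior is Inv-Gamma(α + n/2, β + Σ(xᵢ−μ)²/2).
Σ(xᵢ−μ)² = (-1.21)² + (-0.09)² + (-7.72)² + (-3.03)² = 70.2515.
Posterior: Inv-Gamma(4.4 + 4/2, 8.8 + 70.2515/2) = Inv-Gamma(6.40, 43.92575).
Mode = β/(α+1) = 43.92575/7.40 = 5.9359.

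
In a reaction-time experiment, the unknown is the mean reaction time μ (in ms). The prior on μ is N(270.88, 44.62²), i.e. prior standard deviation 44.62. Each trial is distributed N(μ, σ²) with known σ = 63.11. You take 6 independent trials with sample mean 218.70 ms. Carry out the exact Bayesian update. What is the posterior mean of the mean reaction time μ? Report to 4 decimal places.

For Normal data with known variance σ², a Normal(μ₀, σ₀²) prior on μ is conjugate. Posterior precision = 1/σ₀² + n/σ²; posterior mean is the precision-weighted average of μ₀ and x̄.
n·x̄ = 6·218.70 = 1312.2.
σ₀² = 44.62² = 1990.9444, σ² = 63.11² = 3982.8721; σ² + n·σ₀² = 3982.8721 + 6·1990.9444 = 15928.5385.
Posterior mean = (μ₀/σ₀² + n·x̄/σ²)/(1/σ₀² + n/σ²) = (σ²·μ₀ + σ₀²·n·x̄)/(σ² + n·σ₀²) = (3982.8721·270.88 + 1990.9444·1312.2)/15928.5385 = 3691397.636128/15928.5385 = 231.7474.

231.7474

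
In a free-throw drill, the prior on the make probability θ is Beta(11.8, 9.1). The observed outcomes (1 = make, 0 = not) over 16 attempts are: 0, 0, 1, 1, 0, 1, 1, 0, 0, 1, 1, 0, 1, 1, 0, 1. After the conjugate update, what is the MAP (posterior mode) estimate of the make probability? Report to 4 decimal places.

The Beta prior is conjugate to a Binomial/Bernoulli likelihood; the update adds successes to α and failures to β.
Posterior: Beta(α+k, β+n−k) = Beta(11.8+9, 9.1+7) = Beta(20.8, 16.1).
Mode of Beta(a,b) for a,b>1 is (a−1)/(a+b−2) = 19.8/34.9 = 0.5673.

0.5673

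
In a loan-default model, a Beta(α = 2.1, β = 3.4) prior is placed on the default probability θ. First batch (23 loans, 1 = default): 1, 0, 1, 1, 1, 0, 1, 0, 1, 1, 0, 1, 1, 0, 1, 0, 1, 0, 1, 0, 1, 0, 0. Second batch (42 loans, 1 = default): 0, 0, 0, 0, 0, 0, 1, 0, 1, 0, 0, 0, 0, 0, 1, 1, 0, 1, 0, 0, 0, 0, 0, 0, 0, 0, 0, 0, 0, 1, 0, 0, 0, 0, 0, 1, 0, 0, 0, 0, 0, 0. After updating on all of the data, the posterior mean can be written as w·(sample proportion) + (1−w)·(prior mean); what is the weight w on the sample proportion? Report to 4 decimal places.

0.9220

The Beta prior is conjugate to a Binomial/Bernoulli likelihood; the update adds successes to α and failures to β.
Total number of loans: n = 23 + 42 = 65.
Posterior mean = (α₀+k)/(α₀+β₀+n) = [n/(α₀+β₀+n)]·(k/n) + [(α₀+β₀)/(α₀+β₀+n)]·α₀/(α₀+β₀), so only n and the prior enter the weight.
The weight on the data is w = n/(α₀+β₀+n) = 65/(2.1+3.4+65) = 65/70.5 = 0.9220.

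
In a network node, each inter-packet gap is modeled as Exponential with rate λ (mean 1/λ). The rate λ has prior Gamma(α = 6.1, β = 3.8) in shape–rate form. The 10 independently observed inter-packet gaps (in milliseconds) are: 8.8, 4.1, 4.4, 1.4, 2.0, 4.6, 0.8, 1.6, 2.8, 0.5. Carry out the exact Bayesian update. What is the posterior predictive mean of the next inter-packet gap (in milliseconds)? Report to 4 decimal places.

With a Gamma(shape α, rate β) prior on the exponential rate λ, the posterior after n observations with total T = Σxᵢ is Gamma(α+n, β+T).
Sum of observations T = 31.0 milliseconds; n = 10.
Posterior: Gamma(6.1+10, 3.8+31.0) = Gamma(16.1, 34.8).
The predictive distribution for the next observation is Lomax; its mean is β/(α−1) = 34.8/15.1 = 2.3046.

2.3046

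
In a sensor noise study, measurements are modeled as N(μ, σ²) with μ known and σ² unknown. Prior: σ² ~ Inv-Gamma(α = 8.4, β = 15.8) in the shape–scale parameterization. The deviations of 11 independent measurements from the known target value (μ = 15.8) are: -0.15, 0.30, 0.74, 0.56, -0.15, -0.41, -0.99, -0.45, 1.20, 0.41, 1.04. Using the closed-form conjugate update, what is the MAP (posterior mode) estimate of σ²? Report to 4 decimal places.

With known mean μ and an Inverse-Gamma(α, β) prior on σ², the Normal likelihood is conjugate: posterior is Inv-Gamma(α + n/2, β + Σ(xᵢ−μ)²/2).
Σ(xᵢ−μ)² = (-0.15)² + (0.30)² + (0.74)² + (0.56)² + (-0.15)² + (-0.41)² + (-0.99)² + (-0.45)² + (1.20)² + (0.41)² + (1.04)² = 5.0366.
Posterior: Inv-Gamma(8.4 + 11/2, 15.8 + 5.0366/2) = Inv-Gamma(13.90, 18.31830).
Mode = β/(α+1) = 18.31830/14.90 = 1.2294.

1.2294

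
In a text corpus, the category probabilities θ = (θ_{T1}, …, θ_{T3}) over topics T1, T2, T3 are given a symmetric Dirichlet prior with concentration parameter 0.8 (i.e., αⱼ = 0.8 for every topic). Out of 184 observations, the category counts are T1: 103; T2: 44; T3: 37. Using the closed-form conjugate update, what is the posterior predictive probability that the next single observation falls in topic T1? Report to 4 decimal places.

The Dirichlet prior is conjugate to the Multinomial likelihood: each posterior αⱼ = prior αⱼ + observed count nⱼ.
Posterior concentration: (103.8, 44.8, 37.8), total = 186.4.
P(next = T1 | data) = α_{T1}/Σα = 0.5569.

0.5569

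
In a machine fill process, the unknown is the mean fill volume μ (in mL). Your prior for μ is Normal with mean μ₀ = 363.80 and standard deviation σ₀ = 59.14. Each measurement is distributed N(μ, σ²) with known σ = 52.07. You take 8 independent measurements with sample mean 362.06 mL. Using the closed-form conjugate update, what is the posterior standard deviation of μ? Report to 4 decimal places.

For Normal data with known variance σ², a Normal(μ₀, σ₀²) prior on μ is conjugate. Posterior precision = 1/σ₀² + n/σ²; posterior mean is the precision-weighted average of μ₀ and x̄.
σ₀² = 59.14² = 3497.5396, σ² = 52.07² = 2711.2849; σ² + n·σ₀² = 2711.2849 + 8·3497.5396 = 30691.6017.
Posterior precision = 1/σ₀² + n/σ² = 1/3497.5396 + 8/2711.2849 = (σ² + n·σ₀²)/(σ₀²σ²) = 30691.6017/(3497.5396·2711.2849); posterior variance σₙ² = σ₀²σ²/(σ² + n·σ₀²) = 3497.5396·2711.2849/30691.6017 = 308.971373.
Posterior SD = √σₙ² = √(3497.5396·2711.2849/30691.6017) = 17.5776.

17.5776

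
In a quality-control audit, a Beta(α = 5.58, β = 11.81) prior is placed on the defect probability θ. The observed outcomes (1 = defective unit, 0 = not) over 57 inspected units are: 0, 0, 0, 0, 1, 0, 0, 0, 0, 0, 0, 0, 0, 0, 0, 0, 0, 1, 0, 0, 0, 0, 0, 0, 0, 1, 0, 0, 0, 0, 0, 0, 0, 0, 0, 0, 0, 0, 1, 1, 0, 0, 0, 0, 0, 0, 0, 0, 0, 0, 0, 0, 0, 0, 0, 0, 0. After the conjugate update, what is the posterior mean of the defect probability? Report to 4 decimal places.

0.1422

The Beta prior is conjugate to a Binomial/Bernoulli likelihood; the update adds successes to α and failures to β.
Posterior: Beta(α+k, β+n−k) = Beta(5.58+5, 11.81+52) = Beta(10.58, 63.81).
Posterior mean = α/(α+β) = 10.58/74.39 = 0.1422.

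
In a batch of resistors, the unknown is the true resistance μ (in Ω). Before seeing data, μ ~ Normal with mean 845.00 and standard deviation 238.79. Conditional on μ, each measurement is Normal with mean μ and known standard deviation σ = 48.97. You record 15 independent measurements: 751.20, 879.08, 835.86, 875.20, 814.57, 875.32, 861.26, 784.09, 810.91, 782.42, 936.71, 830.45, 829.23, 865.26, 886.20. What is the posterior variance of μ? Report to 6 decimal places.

For Normal data with known variance σ², a Normal(μ₀, σ₀²) prior on μ is conjugate. Posterior precision = 1/σ₀² + n/σ²; posterior mean is the precision-weighted average of μ₀ and x̄.
σ₀² = 238.79² = 57020.6641, σ² = 48.97² = 2398.0609; σ² + n·σ₀² = 2398.0609 + 15·57020.6641 = 857708.0224.
Posterior precision = 1/σ₀² + n/σ² = 1/57020.6641 + 15/2398.0609 = (σ² + n·σ₀²)/(σ₀²σ²) = 857708.0224/(57020.6641·2398.0609); posterior variance σₙ² = σ₀²σ²/(σ² + n·σ₀²) = 57020.6641·2398.0609/857708.0224 = 159.423745.

159.423745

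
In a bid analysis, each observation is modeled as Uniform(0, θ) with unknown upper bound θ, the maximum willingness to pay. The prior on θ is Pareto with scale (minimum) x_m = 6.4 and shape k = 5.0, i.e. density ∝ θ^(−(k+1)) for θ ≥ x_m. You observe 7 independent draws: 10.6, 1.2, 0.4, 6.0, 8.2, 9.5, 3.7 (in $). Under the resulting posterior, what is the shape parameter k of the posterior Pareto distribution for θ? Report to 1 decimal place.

12.0

A Pareto(scale x_m, shape k) prior on the upper bound θ of Uniform(0, θ) is conjugate: posterior is Pareto(max(x_m, max xᵢ), k + n).
Sample maximum = 10.6; prior scale x_m = 6.4 → posterior scale = max = 10.6.
Posterior shape = 5.0 + 7 = 12.0.
Posterior shape k = 12.0.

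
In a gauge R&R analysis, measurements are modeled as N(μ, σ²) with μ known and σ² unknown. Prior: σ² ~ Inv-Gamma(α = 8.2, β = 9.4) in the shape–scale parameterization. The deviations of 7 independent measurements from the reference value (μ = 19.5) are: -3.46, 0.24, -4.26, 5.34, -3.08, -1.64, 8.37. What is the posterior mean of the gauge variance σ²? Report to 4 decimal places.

With known mean μ and an Inverse-Gamma(α, β) prior on σ², the Normal likelihood is conjugate: posterior is Inv-Gamma(α + n/2, β + Σ(xᵢ−μ)²/2).
Σ(xᵢ−μ)² = (-3.46)² + (0.24)² + (-4.26)² + (5.34)² + (-3.08)² + (-1.64)² + (8.37)² = 140.9253.
Posterior: Inv-Gamma(8.2 + 7/2, 9.4 + 140.9253/2) = Inv-Gamma(11.70, 79.86265).
E[σ²|data] = β/(α−1) = 79.86265/10.70 = 7.4638.

7.4638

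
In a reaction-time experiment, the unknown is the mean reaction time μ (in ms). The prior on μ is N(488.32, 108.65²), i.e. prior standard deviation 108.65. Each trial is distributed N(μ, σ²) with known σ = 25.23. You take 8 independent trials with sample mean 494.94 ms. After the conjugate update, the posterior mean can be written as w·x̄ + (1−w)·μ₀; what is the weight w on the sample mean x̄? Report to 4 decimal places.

0.9933

For Normal data with known variance σ², a Normal(μ₀, σ₀²) prior on μ is conjugate. Posterior precision = 1/σ₀² + n/σ²; posterior mean is the precision-weighted average of μ₀ and x̄.
σ₀² = 108.65² = 11804.8225, σ² = 25.23² = 636.5529. Prior precision 1/σ₀² = 1/11804.8225; data precision n/σ² = 8/636.5529.
w = (n/σ²)/(1/σ₀² + n/σ²) = n·σ₀²/(σ² + n·σ₀²) = 8·11804.8225/(636.5529 + 8·11804.8225) = 94438.58/95075.1329 = 0.9933.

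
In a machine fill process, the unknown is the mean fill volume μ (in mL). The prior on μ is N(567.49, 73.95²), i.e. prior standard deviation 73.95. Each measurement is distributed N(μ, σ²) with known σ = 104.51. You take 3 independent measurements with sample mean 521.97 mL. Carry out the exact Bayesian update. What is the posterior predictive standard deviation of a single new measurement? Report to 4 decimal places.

For Normal data with known variance σ², a Normal(μ₀, σ₀²) prior on μ is conjugate. Posterior precision = 1/σ₀² + n/σ²; posterior mean is the precision-weighted average of μ₀ and x̄.
σ₀² = 73.95² = 5468.6025, σ² = 104.51² = 10922.3401; σ² + n·σ₀² = 10922.3401 + 3·5468.6025 = 27328.1476.
Posterior precision = 1/σ₀² + n/σ² = 1/5468.6025 + 3/10922.3401 = (σ² + n·σ₀²)/(σ₀²σ²) = 27328.1476/(5468.6025·10922.3401); posterior variance σₙ² = σ₀²σ²/(σ² + n·σ₀²) = 5468.6025·10922.3401/27328.1476 = 2185.656242.
Predictive variance for one new observation = σₙ² + σ² = 5468.6025·10922.3401/27328.1476 + 10922.3401 = σ²·(σ₀² + 27328.1476)/27328.1476 = 10922.3401·32796.7501/27328.1476 = 13107.996342; SD = √(10922.3401·32796.7501/27328.1476) = 114.4902.

114.4902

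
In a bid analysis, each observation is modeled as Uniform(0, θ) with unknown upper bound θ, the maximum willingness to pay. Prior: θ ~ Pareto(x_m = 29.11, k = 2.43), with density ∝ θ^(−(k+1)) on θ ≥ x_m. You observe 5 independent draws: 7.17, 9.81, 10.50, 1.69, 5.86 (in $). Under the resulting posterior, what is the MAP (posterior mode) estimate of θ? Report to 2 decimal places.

29.11

A Pareto(scale x_m, shape k) prior on the upper bound θ of Uniform(0, θ) is conjugate: posterior is Pareto(max(x_m, max xᵢ), k + n).
Sample maximum = 10.50; prior scale x_m = 29.11 → posterior scale = max = 29.11.
Posterior shape = 2.43 + 5 = 7.43.
The Pareto density is decreasing on [x_m, ∞), so the mode is x_m = 29.11.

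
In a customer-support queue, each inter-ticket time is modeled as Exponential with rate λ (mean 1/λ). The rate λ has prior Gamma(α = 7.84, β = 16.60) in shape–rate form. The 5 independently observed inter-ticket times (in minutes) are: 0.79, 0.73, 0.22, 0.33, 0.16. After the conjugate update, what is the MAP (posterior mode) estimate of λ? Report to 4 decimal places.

0.6288

With a Gamma(shape α, rate β) prior on the exponential rate λ, the posterior after n observations with total T = Σxᵢ is Gamma(α+n, β+T).
Sum of observations T = 2.23 minutes; n = 5.
Posterior: Gamma(7.84+5, 16.60+2.23) = Gamma(12.84, 18.83).
Mode = (α−1)/β = 0.6288.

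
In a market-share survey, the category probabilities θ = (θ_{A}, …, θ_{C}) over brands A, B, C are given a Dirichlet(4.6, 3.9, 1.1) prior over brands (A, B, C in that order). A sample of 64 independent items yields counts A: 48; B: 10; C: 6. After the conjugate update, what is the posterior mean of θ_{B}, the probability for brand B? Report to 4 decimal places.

0.1889

The Dirichlet prior is conjugate to the Multinomial likelihood: each posterior αⱼ = prior αⱼ + observed count nⱼ.
Posterior concentration: (52.6, 13.9, 7.1), total = 73.6.
E[θ_{B}|data] = α_{B}/Σα = 13.9/73.6 = 0.1889.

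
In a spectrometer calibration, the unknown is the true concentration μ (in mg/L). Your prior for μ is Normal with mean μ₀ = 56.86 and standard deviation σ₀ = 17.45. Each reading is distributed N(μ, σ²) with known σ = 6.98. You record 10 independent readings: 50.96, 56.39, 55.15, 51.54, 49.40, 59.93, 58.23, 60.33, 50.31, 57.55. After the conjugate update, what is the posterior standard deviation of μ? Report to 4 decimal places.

2.1898

For Normal data with known variance σ², a Normal(μ₀, σ₀²) prior on μ is conjugate. Posterior precision = 1/σ₀² + n/σ²; posterior mean is the precision-weighted average of μ₀ and x̄.
σ₀² = 17.45² = 304.5025, σ² = 6.98² = 48.7204; σ² + n·σ₀² = 48.7204 + 10·304.5025 = 3093.7454.
Posterior precision = 1/σ₀² + n/σ² = 1/304.5025 + 10/48.7204 = (σ² + n·σ₀²)/(σ₀²σ²) = 3093.7454/(304.5025·48.7204); posterior variance σₙ² = σ₀²σ²/(σ² + n·σ₀²) = 304.5025·48.7204/3093.7454 = 4.795315.
Posterior SD = √σₙ² = √(304.5025·48.7204/3093.7454) = 2.1898.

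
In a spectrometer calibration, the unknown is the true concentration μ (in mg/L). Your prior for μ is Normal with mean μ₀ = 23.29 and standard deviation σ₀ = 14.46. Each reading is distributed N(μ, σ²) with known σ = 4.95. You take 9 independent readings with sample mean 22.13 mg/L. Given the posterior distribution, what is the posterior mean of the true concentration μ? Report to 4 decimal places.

For Normal data with known variance σ², a Normal(μ₀, σ₀²) prior on μ is conjugate. Posterior precision = 1/σ₀² + n/σ²; posterior mean is the precision-weighted average of μ₀ and x̄.
n·x̄ = 9·22.13 = 199.17.
σ₀² = 14.46² = 209.0916, σ² = 4.95² = 24.5025; σ² + n·σ₀² = 24.5025 + 9·209.0916 = 1906.3269.
Posterior mean = (μ₀/σ₀² + n·x̄/σ²)/(1/σ₀² + n/σ²) = (σ²·μ₀ + σ₀²·n·x̄)/(σ² + n·σ₀²) = (24.5025·23.29 + 209.0916·199.17)/1906.3269 = 42215.437197/1906.3269 = 22.1449.

22.1449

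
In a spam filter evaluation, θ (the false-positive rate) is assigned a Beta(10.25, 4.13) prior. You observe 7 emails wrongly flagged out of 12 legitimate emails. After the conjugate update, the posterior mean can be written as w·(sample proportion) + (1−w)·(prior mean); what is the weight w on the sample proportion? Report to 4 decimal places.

0.4549

The Beta prior is conjugate to a Binomial/Bernoulli likelihood; the update adds successes to α and failures to β.
Posterior mean = (α₀+k)/(α₀+β₀+n) = [n/(α₀+β₀+n)]·(k/n) + [(α₀+β₀)/(α₀+β₀+n)]·α₀/(α₀+β₀), so only n and the prior enter the weight.
The weight on the data is w = n/(α₀+β₀+n) = 12/(10.25+4.13+12) = 12/26.38 = 0.4549.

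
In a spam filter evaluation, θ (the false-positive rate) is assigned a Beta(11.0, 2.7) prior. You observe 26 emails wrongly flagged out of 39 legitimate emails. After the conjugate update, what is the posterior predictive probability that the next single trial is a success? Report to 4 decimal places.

The Beta prior is conjugate to a Binomial/Bernoulli likelihood; the update adds successes to α and failures to β.
Posterior: Beta(α+k, β+n−k) = Beta(11.0+26, 2.7+13) = Beta(37.0, 15.7).
For a single future Bernoulli trial, P(success | data) = α/(α+β) = 0.7021.

0.7021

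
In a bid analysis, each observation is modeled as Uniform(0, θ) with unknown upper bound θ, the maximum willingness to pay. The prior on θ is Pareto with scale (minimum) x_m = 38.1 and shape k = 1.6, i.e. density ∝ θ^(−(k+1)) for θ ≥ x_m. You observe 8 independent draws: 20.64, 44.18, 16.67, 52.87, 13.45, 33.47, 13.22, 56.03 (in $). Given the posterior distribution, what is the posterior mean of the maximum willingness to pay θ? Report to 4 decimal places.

A Pareto(scale x_m, shape k) prior on the upper bound θ of Uniform(0, θ) is conjugate: posterior is Pareto(max(x_m, max xᵢ), k + n).
Sample maximum = 56.03; prior scale x_m = 38.1 → posterior scale = max = 56.03.
Posterior shape = 1.6 + 8 = 9.6.
E[θ|data] = k·x_m/(k−1) = 9.6·56.03/8.6 = 62.5451.

62.5451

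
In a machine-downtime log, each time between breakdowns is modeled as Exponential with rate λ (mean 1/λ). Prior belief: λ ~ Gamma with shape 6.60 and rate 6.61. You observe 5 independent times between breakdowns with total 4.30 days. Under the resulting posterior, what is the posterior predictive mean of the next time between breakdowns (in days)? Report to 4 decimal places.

With a Gamma(shape α, rate β) prior on the exponential rate λ, the posterior after n observations with total T = Σxᵢ is Gamma(α+n, β+T).
Posterior: Gamma(6.60+5, 6.61+4.30) = Gamma(11.60, 10.91).
The predictive distribution for the next observation is Lomax; its mean is β/(α−1) = 10.91/10.60 = 1.0292.

1.0292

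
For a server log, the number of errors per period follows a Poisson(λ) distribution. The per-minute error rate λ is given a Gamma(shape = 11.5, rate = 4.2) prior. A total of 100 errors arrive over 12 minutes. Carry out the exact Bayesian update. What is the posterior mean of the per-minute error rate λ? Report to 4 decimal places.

6.8827

With a Gamma(shape α, rate β) prior, the Poisson likelihood is conjugate: the posterior is Gamma(α + ΣXᵢ, β + n).
Posterior: Gamma(α+S, β+n) = Gamma(11.5+100, 4.2+12) = Gamma(111.5, 16.2).
Posterior mean = α/β = 111.5/16.2 = 6.8827.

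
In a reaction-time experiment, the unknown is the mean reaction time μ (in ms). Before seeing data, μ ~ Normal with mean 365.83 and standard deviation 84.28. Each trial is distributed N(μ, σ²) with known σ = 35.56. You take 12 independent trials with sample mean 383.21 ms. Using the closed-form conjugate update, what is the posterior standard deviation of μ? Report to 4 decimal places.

For Normal data with known variance σ², a Normal(μ₀, σ₀²) prior on μ is conjugate. Posterior precision = 1/σ₀² + n/σ²; posterior mean is the precision-weighted average of μ₀ and x̄.
σ₀² = 84.28² = 7103.1184, σ² = 35.56² = 1264.5136; σ² + n·σ₀² = 1264.5136 + 12·7103.1184 = 86501.9344.
Posterior precision = 1/σ₀² + n/σ² = 1/7103.1184 + 12/1264.5136 = (σ² + n·σ₀²)/(σ₀²σ²) = 86501.9344/(7103.1184·1264.5136); posterior variance σₙ² = σ₀²σ²/(σ² + n·σ₀²) = 7103.1184·1264.5136/86501.9344 = 103.835711.
Posterior SD = √σₙ² = √(7103.1184·1264.5136/86501.9344) = 10.1900.

10.1900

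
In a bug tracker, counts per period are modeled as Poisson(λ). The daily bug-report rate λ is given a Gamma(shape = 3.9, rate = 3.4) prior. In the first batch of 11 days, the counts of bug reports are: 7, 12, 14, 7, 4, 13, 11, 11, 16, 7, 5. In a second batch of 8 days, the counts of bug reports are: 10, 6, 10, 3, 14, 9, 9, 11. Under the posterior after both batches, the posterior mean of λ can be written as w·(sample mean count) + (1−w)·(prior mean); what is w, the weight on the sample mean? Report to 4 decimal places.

With a Gamma(shape α, rate β) prior, the Poisson likelihood is conjugate: the posterior is Gamma(α + ΣXᵢ, β + n).
Total number of days: n = 11 + 8 = 19.
Posterior mean = (α₀+S)/(β₀+n) = [n/(β₀+n)]·(S/n) + [β₀/(β₀+n)]·(α₀/β₀), so only n and β₀ enter the weight.
Weight on data w = n/(β₀+n) = 19/(3.4+19) = 19/22.4 = 0.8482.

0.8482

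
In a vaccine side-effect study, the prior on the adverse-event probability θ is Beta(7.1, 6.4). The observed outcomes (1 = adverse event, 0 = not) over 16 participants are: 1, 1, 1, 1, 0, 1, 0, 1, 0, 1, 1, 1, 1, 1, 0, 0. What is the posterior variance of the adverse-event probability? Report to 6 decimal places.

0.007774

The Beta prior is conjugate to a Binomial/Bernoulli likelihood; the update adds successes to α and failures to β.
Posterior: Beta(α+k, β+n−k) = Beta(7.1+11, 6.4+5) = Beta(18.1, 11.4).
Var = αβ/((α+β)²(α+β+1)) = 18.1·11.4/(29.5²·30.5) = 0.007774.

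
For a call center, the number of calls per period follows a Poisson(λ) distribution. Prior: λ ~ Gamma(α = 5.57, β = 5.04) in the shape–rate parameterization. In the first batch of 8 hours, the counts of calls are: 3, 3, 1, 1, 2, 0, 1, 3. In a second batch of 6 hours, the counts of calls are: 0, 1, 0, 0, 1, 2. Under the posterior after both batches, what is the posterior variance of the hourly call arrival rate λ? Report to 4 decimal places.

0.0650

With a Gamma(shape α, rate β) prior, the Poisson likelihood is conjugate: the posterior is Gamma(α + ΣXᵢ, β + n).
Batch 1: sum of counts S = 14 over n = 8 hours.
After batch 1: Gamma(α+S, β+n) = Gamma(5.57+14, 5.04+8) = Gamma(19.57, 13.04).
Batch 2: sum of counts S = 4 over n = 6 hours.
After batch 2: Gamma(α+S, β+n) = Gamma(19.57+4, 13.04+6) = Gamma(23.57, 19.04).
Var = α/β² = 23.57/19.04² = 0.0650.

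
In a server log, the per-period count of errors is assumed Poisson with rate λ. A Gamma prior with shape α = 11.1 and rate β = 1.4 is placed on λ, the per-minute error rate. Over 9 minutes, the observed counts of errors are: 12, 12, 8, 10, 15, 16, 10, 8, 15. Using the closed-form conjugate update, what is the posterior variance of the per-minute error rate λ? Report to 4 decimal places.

1.0827

With a Gamma(shape α, rate β) prior, the Poisson likelihood is conjugate: the posterior is Gamma(α + ΣXᵢ, β + n).
Sum of counts S = 106 over n = 9 minutes.
Posterior: Gamma(α+S, β+n) = Gamma(11.1+106, 1.4+9) = Gamma(117.1, 10.4).
Var = α/β² = 117.1/10.4² = 1.0827.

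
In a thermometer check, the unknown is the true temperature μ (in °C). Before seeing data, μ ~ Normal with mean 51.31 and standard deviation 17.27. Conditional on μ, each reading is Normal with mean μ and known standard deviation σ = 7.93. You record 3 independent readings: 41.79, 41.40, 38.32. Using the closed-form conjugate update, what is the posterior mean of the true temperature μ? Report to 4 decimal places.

For Normal data with known variance σ², a Normal(μ₀, σ₀²) prior on μ is conjugate. Posterior precision = 1/σ₀² + n/σ²; posterior mean is the precision-weighted average of μ₀ and x̄.
Σxᵢ = 41.79 + 41.40 + 38.32 = 121.51, so n·x̄ = 121.51.
σ₀² = 17.27² = 298.2529, σ² = 7.93² = 62.8849; σ² + n·σ₀² = 62.8849 + 3·298.2529 = 957.6436.
Posterior mean = (μ₀/σ₀² + n·x̄/σ²)/(1/σ₀² + n/σ²) = (σ²·μ₀ + σ₀²·n·x̄)/(σ² + n·σ₀²) = (62.8849·51.31 + 298.2529·121.51)/957.6436 = 39467.334098/957.6436 = 41.2130.

41.2130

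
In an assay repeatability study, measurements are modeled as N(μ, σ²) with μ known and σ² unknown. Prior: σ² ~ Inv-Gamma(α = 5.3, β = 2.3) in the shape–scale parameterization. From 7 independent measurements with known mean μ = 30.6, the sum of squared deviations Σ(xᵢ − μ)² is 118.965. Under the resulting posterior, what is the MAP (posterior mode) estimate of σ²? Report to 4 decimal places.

With known mean μ and an Inverse-Gamma(α, β) prior on σ², the Normal likelihood is conjugate: posterior is Inv-Gamma(α + n/2, β + Σ(xᵢ−μ)²/2).
Posterior: Inv-Gamma(5.3 + 7/2, 2.3 + 118.965/2) = Inv-Gamma(8.80, 61.7825).
Mode = β/(α+1) = 61.7825/9.80 = 6.3043.

6.3043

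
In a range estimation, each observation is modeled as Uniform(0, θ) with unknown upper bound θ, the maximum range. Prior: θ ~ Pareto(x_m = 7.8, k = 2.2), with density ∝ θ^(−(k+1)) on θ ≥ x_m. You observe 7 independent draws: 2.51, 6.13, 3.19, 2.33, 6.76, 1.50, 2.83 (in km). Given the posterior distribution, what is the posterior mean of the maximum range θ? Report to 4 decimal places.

A Pareto(scale x_m, shape k) prior on the upper bound θ of Uniform(0, θ) is conjugate: posterior is Pareto(max(x_m, max xᵢ), k + n).
Sample maximum = 6.76; prior scale x_m = 7.8 → posterior scale = max = 7.80.
Posterior shape = 2.2 + 7 = 9.2.
E[θ|data] = k·x_m/(k−1) = 9.2·7.80/8.2 = 8.7512.

8.7512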